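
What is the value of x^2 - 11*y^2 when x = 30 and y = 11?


x^2 - d*y^2
= 30^2 - 11*11^2
= 900 - 1331
= -431

-431


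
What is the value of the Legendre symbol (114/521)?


p = 521 is prime, so compute (114/521) with the reciprocity algorithm (Jacobi-symbol steps: pull out 2s via (2/n), flip via reciprocity, reduce):
  pull out 2: (2/521) = +1  (since 521 mod 8 = 1)
  reciprocity: (57/521) -> +(521/57)
  reduce: (8/57)
  pull out 2: (2/57) = +1  (since 57 mod 8 = 1)
  pull out 2: (2/57) = +1  (since 57 mod 8 = 1)
  pull out 2: (2/57) = +1  (since 57 mod 8 = 1)
  (1/57) = 1
Product of signs = 1
(114/521) = 1

1


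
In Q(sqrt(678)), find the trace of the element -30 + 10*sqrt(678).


Tr(a + b*sqrt(d)) = (a + b*sqrt(d)) + (a - b*sqrt(d)) = 2a
= 2 * (-30)
= -60

-60


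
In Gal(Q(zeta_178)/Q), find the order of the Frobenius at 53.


The Frobenius at p in Gal(Q(zeta_n)/Q) = (Z/nZ)* is the class of p, so its order is ord_178(53), the smallest k >= 1 with 53^k = 1 mod 178.
n = 178 = 2 * 89, phi(178) = 88; the order divides phi(n).
Divisors of 88: 1, 2, 4, 8, 11, 22, 44, 88
Repeated squaring mod 178: 53^1 = 53, 53^2 = 139, 53^4 = 97, 53^8 = 153, 53^16 = 91, 53^32 = 93, 53^64 = 105
Test divisors in increasing order:
  k=1: 53^1 = 53 mod 178
  k=2: 53^2 = 139 mod 178
  k=4: 53^4 = 97 mod 178
  k=8: 53^8 = 153 mod 178
  k=11: 53^11 = 153 * 139 * 53 = 55 mod 178
  k=22: 53^22 = 91 * 97 * 139 = 177 mod 178
  k=44: 53^44 = 93 * 153 * 97 = 1 mod 178  <- first divisor giving 1
Order = 44

44


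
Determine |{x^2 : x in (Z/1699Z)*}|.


For prime p, the number of non-zero quadratic residues is (p-1)/2.
= (1699-1)/2
= 849

849


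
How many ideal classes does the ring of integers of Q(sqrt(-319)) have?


K = Q(sqrt(-319)). d mod 4 = 1, so D = disc(K) = d = -319
h(K) equals the number of primitive reduced positive-definite forms (a, b, c) = a*x^2 + b*x*y + c*y^2 with b^2 - 4ac = D,
where reduced means |b| <= a <= c, with b >= 0 whenever |b| = a or a = c, and primitive means gcd(a, b, c) = 1.
Reduced forces 3a^2 <= |D| = 319, so 1 <= a <= 10; b must have the parity of D, and c = (b^2 - D)/(4a) must be an integer >= a.
Enumerate a = 1..10, b in [-a, a]:
  a=1: (1, 1, 80)  [1]
  a=2: (2, -1, 40), (2, 1, 40)  [2]
  a=3: none
  a=4: (4, -1, 20), (4, 1, 20)  [2]
  a=5: (5, -1, 16), (5, 1, 16)  [2]
  a=6..7: none
  a=8: (8, -1, 10), (8, 1, 10)  [2]
  a=9: none
  a=10: (10, 9, 10)  [1]
Total reduced forms: 1 + 2 + 2 + 2 + 2 + 1 = 10
h = 10

10


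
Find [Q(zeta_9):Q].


The degree equals Euler's totient phi(9).
9 = 3^2
phi(9) = 6

6


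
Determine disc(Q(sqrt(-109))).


For K = Q(sqrt(d)) with d squarefree: disc(K) = d if d = 1 mod 4, and disc(K) = 4d if d = 2 or 3 mod 4.
Here d = -109, and d mod 4 = 3.
d = 3 mod 4, not 1 (O_K = Z[sqrt(d)]), so disc(K) = 4d = 4 * (-109) = -436

-436


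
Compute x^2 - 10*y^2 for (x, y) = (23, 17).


x^2 - d*y^2
= 23^2 - 10*17^2
= 529 - 2890
= -2361

-2361


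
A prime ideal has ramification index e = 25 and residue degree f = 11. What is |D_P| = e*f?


|D_P| = e * f
= 25 * 11
= 275

275


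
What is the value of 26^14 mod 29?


p = 29 is prime and the exponent is (p-1)/2 = 14, so by Euler's criterion 26^14 = (26/29) = +1 or -1 mod 29.
Compute by square-and-multiply:
  14 = 8 + 4 + 2 (binary 1110)
  Repeated squaring mod 29: 26^1 = 26, 26^2 = 9, 26^4 = 23, 26^8 = 7
  26^14 = 26^8 * 26^4 * 26^2 = 7 * 23 * 9 mod 29
    7 * 23 = 161 = 16 mod 29
    16 * 9 = 144 = 28 mod 29
  26^14 = 28 mod 29
Result 28 = p - 1 = -1 mod 29: 26 is a quadratic non-residue mod 29. As a residue in [0, p-1] the value is 28.
26^14 mod 29 = 28

28


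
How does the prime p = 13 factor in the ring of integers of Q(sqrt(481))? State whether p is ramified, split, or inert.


K = Q(sqrt(481)). Since d mod 4 = 1, disc(K) = 481.
Check p | disc: 481 mod 13 = 0.
p divides disc, so p ramifies: (p) = P^2 with e=2, f=1, g=1.
Therefore p is ramified.

ramified


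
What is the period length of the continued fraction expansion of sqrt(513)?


Run the CF algorithm for sqrt(513).
a_0 = floor(sqrt(513)) = 22; set m_0=0, q_0=1.
Recurrence: m' = q*a - m,  q' = (d - m'^2)/q,  a' = floor((a_0 + m')/q').
  step 1: m=22, q=29, a=1
  step 2: m=7, q=16, a=1
  step 3: m=9, q=27, a=1
  step 4: m=18, q=7, a=5
  step 5: m=17, q=32, a=1
  step 6: m=15, q=9, a=4
  step 7: m=21, q=8, a=5
  step 8: m=19, q=19, a=2
  step 9: m=19, q=8, a=5
  step 10: m=21, q=9, a=4
  step 11: m=15, q=32, a=1
  step 12: m=17, q=7, a=5
  step 13: m=18, q=27, a=1
  step 14: m=9, q=16, a=1
  step 15: m=7, q=29, a=1
  step 16: m=22, q=1, a=44
a_16 = 2*a_0 = 44, so the period closes here.
sqrt(513) = [22; 1, 1, 1, 5, 1, 4, 5, 2, 5, 4, 1, 5, 1, 1, 1, 44]
Period length = 16

16


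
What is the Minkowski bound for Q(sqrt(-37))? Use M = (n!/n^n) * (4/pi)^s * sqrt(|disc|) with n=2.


d = -37, d mod 4 = 3, so disc(K) = 4d = -148; |disc(K)| = 148
Imaginary quadratic field, so n = 2, s = r2 = 1, r1 = 0
M = (n!/n^n) * (4/pi)^s * sqrt(|disc(K)|) = (2!/2^2) * (4/pi)^1 * sqrt(148)
= 0.5 * 1.273240 * 12.165525
= 7.7448

7.7448


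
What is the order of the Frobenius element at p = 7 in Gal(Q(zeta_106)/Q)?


The Frobenius at p in Gal(Q(zeta_n)/Q) = (Z/nZ)* is the class of p, so its order is ord_106(7), the smallest k >= 1 with 7^k = 1 mod 106.
n = 106 = 2 * 53, phi(106) = 52; the order divides phi(n).
Divisors of 52: 1, 2, 4, 13, 26, 52
Repeated squaring mod 106: 7^1 = 7, 7^2 = 49, 7^4 = 69, 7^8 = 97, 7^16 = 81, 7^32 = 95
Test divisors in increasing order:
  k=1: 7^1 = 7 mod 106
  k=2: 7^2 = 49 mod 106
  k=4: 7^4 = 69 mod 106
  k=13: 7^13 = 97 * 69 * 7 = 105 mod 106
  k=26: 7^26 = 81 * 97 * 49 = 1 mod 106  <- first divisor giving 1
Order = 26

26


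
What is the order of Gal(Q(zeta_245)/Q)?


|Gal(Q(zeta_245)/Q)| = phi(245)
= 168

168


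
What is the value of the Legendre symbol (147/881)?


p = 881 is prime, so compute (147/881) with the reciprocity algorithm (Jacobi-symbol steps: pull out 2s via (2/n), flip via reciprocity, reduce):
  reciprocity: (147/881) -> +(881/147)
  reduce: (146/147)
  pull out 2: (2/147) = -1  (since 147 mod 8 = 3)
  reciprocity: (73/147) -> +(147/73)
  reduce: (1/73)
  (1/73) = 1
Product of signs = -1
(147/881) = -1

-1


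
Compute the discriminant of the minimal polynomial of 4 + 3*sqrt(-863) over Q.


The element 4 + 3*sqrt(-863) has minimal polynomial:
x^2 - 8*x + 7783
Discriminant = (-8)^2 - 4*(7783)
= 64 - 31132
= -31068

-31068


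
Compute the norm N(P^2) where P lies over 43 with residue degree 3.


N(P^a) = p^(a*f)
= 43^(2*3)
= 43^6
= 6321363049

6321363049


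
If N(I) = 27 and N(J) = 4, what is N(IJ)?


N(IJ) = N(I) * N(J)
= 27 * 4
= 108

108


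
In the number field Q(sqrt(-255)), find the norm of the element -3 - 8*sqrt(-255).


N(a + b*sqrt(d)) = a^2 - d*b^2
= (-3)^2 - (-255)*(-8)^2
= 9 + 16320
= 16329

16329


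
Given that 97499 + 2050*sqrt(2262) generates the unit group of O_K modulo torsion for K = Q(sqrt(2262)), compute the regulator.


epsilon = 97499 + 2050*sqrt(2262)
= 194998.0000
R = ln(194998.0000)
= 12.1807

12.1807


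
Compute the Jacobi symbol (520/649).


Compute (520/649) via quadratic reciprocity:
  pull out 2: (2/649) = +1  (since 649 mod 8 = 1)
  pull out 2: (2/649) = +1  (since 649 mod 8 = 1)
  pull out 2: (2/649) = +1  (since 649 mod 8 = 1)
  reciprocity: (65/649) -> +(649/65)
  reduce: (64/65)
  pull out 2: (2/65) = +1  (since 65 mod 8 = 1)
  pull out 2: (2/65) = +1  (since 65 mod 8 = 1)
  pull out 2: (2/65) = +1  (since 65 mod 8 = 1)
  pull out 2: (2/65) = +1  (since 65 mod 8 = 1)
  pull out 2: (2/65) = +1  (since 65 mod 8 = 1)
  pull out 2: (2/65) = +1  (since 65 mod 8 = 1)
  (1/65) = 1
Product of signs = 1

1


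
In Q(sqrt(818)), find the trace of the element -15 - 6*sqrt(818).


Tr(a + b*sqrt(d)) = (a + b*sqrt(d)) + (a - b*sqrt(d)) = 2a
= 2 * (-15)
= -30

-30


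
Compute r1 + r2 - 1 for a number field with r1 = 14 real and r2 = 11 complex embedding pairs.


By Dirichlet's unit theorem:
rank = r1 + r2 - 1
= 14 + 11 - 1
= 24

24


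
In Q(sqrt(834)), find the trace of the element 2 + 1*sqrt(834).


Tr(a + b*sqrt(d)) = (a + b*sqrt(d)) + (a - b*sqrt(d)) = 2a
= 2 * (2)
= 4

4


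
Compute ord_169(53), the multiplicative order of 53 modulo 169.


We want ord_169(53), the smallest k >= 1 with 53^k = 1 mod 169.
n = 169 = 13^2, phi(169) = 156; the order divides phi(n).
Divisors of 156: 1, 2, 3, 4, 6, 12, 13, 26, 39, 52, 78, 156
Repeated squaring mod 169: 53^1 = 53, 53^2 = 105, 53^4 = 40, 53^8 = 79, 53^16 = 157, 53^32 = 144, 53^64 = 118, 53^128 = 66
Test divisors in increasing order:
  k=1: 53^1 = 53 mod 169
  k=2: 53^2 = 105 mod 169
  k=3: 53^3 = 105 * 53 = 157 mod 169
  k=4: 53^4 = 40 mod 169
  k=6: 53^6 = 40 * 105 = 144 mod 169
  k=12: 53^12 = 79 * 40 = 118 mod 169
  k=13: 53^13 = 79 * 40 * 53 = 1 mod 169  <- first divisor giving 1
Order = 13

13


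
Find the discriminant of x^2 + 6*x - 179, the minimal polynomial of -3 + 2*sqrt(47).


The element -3 + 2*sqrt(47) has minimal polynomial:
x^2 + 6*x - 179
Discriminant = (6)^2 - 4*(-179)
= 36 + 716
= 752

752


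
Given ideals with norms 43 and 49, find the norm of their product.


N(IJ) = N(I) * N(J)
= 43 * 49
= 2107

2107


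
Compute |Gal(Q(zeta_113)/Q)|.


|Gal(Q(zeta_113)/Q)| = phi(113)
= 112

112


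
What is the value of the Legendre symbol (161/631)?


p = 631 is prime, so compute (161/631) with the reciprocity algorithm (Jacobi-symbol steps: pull out 2s via (2/n), flip via reciprocity, reduce):
  reciprocity: (161/631) -> +(631/161)
  reduce: (148/161)
  pull out 2: (2/161) = +1  (since 161 mod 8 = 1)
  pull out 2: (2/161) = +1  (since 161 mod 8 = 1)
  reciprocity: (37/161) -> +(161/37)
  reduce: (13/37)
  reciprocity: (13/37) -> +(37/13)
  reduce: (11/13)
  reciprocity: (11/13) -> +(13/11)
  reduce: (2/11)
  pull out 2: (2/11) = -1  (since 11 mod 8 = 3)
  (1/11) = 1
Product of signs = -1
(161/631) = -1

-1


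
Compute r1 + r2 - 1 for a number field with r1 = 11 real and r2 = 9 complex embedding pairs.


By Dirichlet's unit theorem:
rank = r1 + r2 - 1
= 11 + 9 - 1
= 19

19


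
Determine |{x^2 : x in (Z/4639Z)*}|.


For prime p, the number of non-zero quadratic residues is (p-1)/2.
= (4639-1)/2
= 2319

2319


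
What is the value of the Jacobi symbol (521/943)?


Compute (521/943) via quadratic reciprocity:
  reciprocity: (521/943) -> +(943/521)
  reduce: (422/521)
  pull out 2: (2/521) = +1  (since 521 mod 8 = 1)
  reciprocity: (211/521) -> +(521/211)
  reduce: (99/211)
  reciprocity: (99/211) -> -(211/99)
  reduce: (13/99)
  reciprocity: (13/99) -> +(99/13)
  reduce: (8/13)
  pull out 2: (2/13) = -1  (since 13 mod 8 = 5)
  pull out 2: (2/13) = -1  (since 13 mod 8 = 5)
  pull out 2: (2/13) = -1  (since 13 mod 8 = 5)
  (1/13) = 1
Product of signs = 1

1


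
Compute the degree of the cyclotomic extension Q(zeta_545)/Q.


The degree equals Euler's totient phi(545).
545 = 5 * 109
phi(545) = 432

432


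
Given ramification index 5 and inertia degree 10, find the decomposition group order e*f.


|D_P| = e * f
= 5 * 10
= 50

50


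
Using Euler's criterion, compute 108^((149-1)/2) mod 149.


p = 149 is prime and the exponent is (p-1)/2 = 74, so by Euler's criterion 108^74 = (108/149) = +1 or -1 mod 149.
Compute by square-and-multiply:
  74 = 64 + 8 + 2 (binary 1001010)
  Repeated squaring mod 149: 108^1 = 108, 108^2 = 42, 108^4 = 125, 108^8 = 129, 108^16 = 102, 108^32 = 123, 108^64 = 80
  108^74 = 108^64 * 108^8 * 108^2 = 80 * 129 * 42 mod 149
    80 * 129 = 10320 = 39 mod 149
    39 * 42 = 1638 = 148 mod 149
  108^74 = 148 mod 149
Result 148 = p - 1 = -1 mod 149: 108 is a quadratic non-residue mod 149. As a residue in [0, p-1] the value is 148.
108^74 mod 149 = 148

148


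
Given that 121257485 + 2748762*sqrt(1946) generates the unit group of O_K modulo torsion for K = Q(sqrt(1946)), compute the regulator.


epsilon = 121257485 + 2748762*sqrt(1946)
= 2.4251e+08
R = ln(2.4251e+08)
= 19.3066

19.3066


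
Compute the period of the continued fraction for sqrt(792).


Run the CF algorithm for sqrt(792).
a_0 = floor(sqrt(792)) = 28; set m_0=0, q_0=1.
Recurrence: m' = q*a - m,  q' = (d - m'^2)/q,  a' = floor((a_0 + m')/q').
  step 1: m=28, q=8, a=7
  step 2: m=28, q=1, a=56
a_2 = 2*a_0 = 56, so the period closes here.
sqrt(792) = [28; 7, 56]
Period length = 2

2


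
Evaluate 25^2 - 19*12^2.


x^2 - d*y^2
= 25^2 - 19*12^2
= 625 - 2736
= -2111

-2111


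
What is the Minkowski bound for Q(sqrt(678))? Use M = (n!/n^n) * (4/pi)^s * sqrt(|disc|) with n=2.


d = 678, d mod 4 = 2, so disc(K) = 4d = 2712; |disc(K)| = 2712
Real quadratic field, so n = 2, s = r2 = 0, r1 = 2
M = (n!/n^n) * (4/pi)^s * sqrt(|disc(K)|) = (2!/2^2) * (4/pi)^0 * sqrt(2712)
= 0.5 * 1.000000 * 52.076866
= 26.0384

26.0384


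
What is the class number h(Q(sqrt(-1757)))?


K = Q(sqrt(-1757)). d mod 4 = 3, so D = disc(K) = 4d = -7028
h(K) equals the number of primitive reduced positive-definite forms (a, b, c) = a*x^2 + b*x*y + c*y^2 with b^2 - 4ac = D,
where reduced means |b| <= a <= c, with b >= 0 whenever |b| = a or a = c, and primitive means gcd(a, b, c) = 1.
Reduced forces 3a^2 <= |D| = 7028, so 1 <= a <= 48; b must have the parity of D, and c = (b^2 - D)/(4a) must be an integer >= a.
Enumerate a = 1..48, b in [-a, a]:
  a=1: (1, 0, 1757)  [1]
  a=2: (2, 2, 879)  [1]
  a=3: (3, -2, 586), (3, 2, 586)  [2]
  a=4..5: none
  a=6: (6, -2, 293), (6, 2, 293)  [2]
  a=7: (7, 0, 251)  [1]
  a=8: none
  a=9: (9, -8, 197), (9, 8, 197)  [2]
  a=10: none
  a=11: (11, -10, 162), (11, 10, 162)  [2]
  a=12..13: none
  a=14: (14, 14, 129)  [1]
  a=15..17: none
  a=18: (18, -10, 99), (18, 10, 99)  [2]
  a=19..20: none
  a=21: (21, -14, 86), (21, 14, 86)  [2]
  a=22: (22, -10, 81), (22, 10, 81)  [2]
  a=23..26: none
  a=27: (27, -10, 66), (27, 10, 66)  [2]
  a=28..30: none
  a=31: (31, -28, 63), (31, 28, 63)  [2]
  a=32: none
  a=33: (33, -32, 61), (33, -10, 54), (33, 10, 54), (33, 32, 61)  [4]
  a=34..41: none
  a=42: (42, -14, 43), (42, 14, 43)  [2]
  a=43..48: none
Total reduced forms: 1 + 1 + 2 + 2 + 1 + 2 + 2 + 1 + 2 + 2 + 2 + 2 + 2 + 4 + 2 = 28
h = 28

28


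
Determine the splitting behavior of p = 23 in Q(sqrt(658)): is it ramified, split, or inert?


K = Q(sqrt(658)). Since d mod 4 = 2, disc(K) = 2632.
Check p | disc: 2632 mod 23 = 10.
p does not divide disc. Compute Legendre symbol (d/p):
14^((23-1)/2) mod 23 = -1
(d/p) = -1, so p is inert: (p) stays prime with e=1, f=2, g=1.
Therefore p is inert.

inert


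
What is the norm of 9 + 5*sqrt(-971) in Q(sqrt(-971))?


N(a + b*sqrt(d)) = a^2 - d*b^2
= (9)^2 - (-971)*(5)^2
= 81 + 24275
= 24356

24356


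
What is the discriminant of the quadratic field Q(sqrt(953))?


For K = Q(sqrt(d)) with d squarefree: disc(K) = d if d = 1 mod 4, and disc(K) = 4d if d = 2 or 3 mod 4.
Here d = 953, and d mod 4 = 1.
d = 1 mod 4 (O_K = Z[(1+sqrt(d))/2]), so disc(K) = d = 953

953


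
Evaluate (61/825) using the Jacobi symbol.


Compute (61/825) via quadratic reciprocity:
  reciprocity: (61/825) -> +(825/61)
  reduce: (32/61)
  pull out 2: (2/61) = -1  (since 61 mod 8 = 5)
  pull out 2: (2/61) = -1  (since 61 mod 8 = 5)
  pull out 2: (2/61) = -1  (since 61 mod 8 = 5)
  pull out 2: (2/61) = -1  (since 61 mod 8 = 5)
  pull out 2: (2/61) = -1  (since 61 mod 8 = 5)
  (1/61) = 1
Product of signs = -1

-1


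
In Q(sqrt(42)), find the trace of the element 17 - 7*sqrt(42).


Tr(a + b*sqrt(d)) = (a + b*sqrt(d)) + (a - b*sqrt(d)) = 2a
= 2 * (17)
= 34

34


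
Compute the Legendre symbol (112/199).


p = 199 is prime, so compute (112/199) with the reciprocity algorithm (Jacobi-symbol steps: pull out 2s via (2/n), flip via reciprocity, reduce):
  pull out 2: (2/199) = +1  (since 199 mod 8 = 7)
  pull out 2: (2/199) = +1  (since 199 mod 8 = 7)
  pull out 2: (2/199) = +1  (since 199 mod 8 = 7)
  pull out 2: (2/199) = +1  (since 199 mod 8 = 7)
  reciprocity: (7/199) -> -(199/7)
  reduce: (3/7)
  reciprocity: (3/7) -> -(7/3)
  reduce: (1/3)
  (1/3) = 1
Product of signs = 1
(112/199) = 1

1


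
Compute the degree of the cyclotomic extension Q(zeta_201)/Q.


The degree equals Euler's totient phi(201).
201 = 3 * 67
phi(201) = 132

132


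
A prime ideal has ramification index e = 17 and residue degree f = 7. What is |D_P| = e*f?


|D_P| = e * f
= 17 * 7
= 119

119


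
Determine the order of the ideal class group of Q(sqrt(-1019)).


K = Q(sqrt(-1019)). d mod 4 = 1, so D = disc(K) = d = -1019
h(K) equals the number of primitive reduced positive-definite forms (a, b, c) = a*x^2 + b*x*y + c*y^2 with b^2 - 4ac = D,
where reduced means |b| <= a <= c, with b >= 0 whenever |b| = a or a = c, and primitive means gcd(a, b, c) = 1.
Reduced forces 3a^2 <= |D| = 1019, so 1 <= a <= 18; b must have the parity of D, and c = (b^2 - D)/(4a) must be an integer >= a.
Enumerate a = 1..18, b in [-a, a]:
  a=1: (1, 1, 255)  [1]
  a=2: none
  a=3: (3, -1, 85), (3, 1, 85)  [2]
  a=4: none
  a=5: (5, -1, 51), (5, 1, 51)  [2]
  a=6..8: none
  a=9: (9, -5, 29), (9, 5, 29)  [2]
  a=10: none
  a=11: (11, -9, 25), (11, 9, 25)  [2]
  a=12..14: none
  a=15: (15, -11, 19), (15, -1, 17), (15, 1, 17), (15, 11, 19)  [4]
  a=16..18: none
Total reduced forms: 1 + 2 + 2 + 2 + 2 + 4 = 13
h = 13

13


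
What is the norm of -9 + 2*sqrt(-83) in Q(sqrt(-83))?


N(a + b*sqrt(d)) = a^2 - d*b^2
= (-9)^2 - (-83)*(2)^2
= 81 + 332
= 413

413


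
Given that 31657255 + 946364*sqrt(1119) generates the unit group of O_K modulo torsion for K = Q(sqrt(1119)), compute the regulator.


epsilon = 31657255 + 946364*sqrt(1119)
= 6.3315e+07
R = ln(6.3315e+07)
= 17.9636

17.9636


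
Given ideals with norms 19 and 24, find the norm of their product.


N(IJ) = N(I) * N(J)
= 19 * 24
= 456

456


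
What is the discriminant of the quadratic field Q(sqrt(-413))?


For K = Q(sqrt(d)) with d squarefree: disc(K) = d if d = 1 mod 4, and disc(K) = 4d if d = 2 or 3 mod 4.
Here d = -413, and d mod 4 = 3.
d = 3 mod 4, not 1 (O_K = Z[sqrt(d)]), so disc(K) = 4d = 4 * (-413) = -1652

-1652


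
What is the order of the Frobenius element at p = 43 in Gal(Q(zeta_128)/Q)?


The Frobenius at p in Gal(Q(zeta_n)/Q) = (Z/nZ)* is the class of p, so its order is ord_128(43), the smallest k >= 1 with 43^k = 1 mod 128.
n = 128 = 2^7, phi(128) = 64; the order divides phi(n).
Divisors of 64: 1, 2, 4, 8, 16, 32, 64
Repeated squaring mod 128: 43^1 = 43, 43^2 = 57, 43^4 = 49, 43^8 = 97, 43^16 = 65, 43^32 = 1, 43^64 = 1
Test divisors in increasing order:
  k=1: 43^1 = 43 mod 128
  k=2: 43^2 = 57 mod 128
  k=4: 43^4 = 49 mod 128
  k=8: 43^8 = 97 mod 128
  k=16: 43^16 = 65 mod 128
  k=32: 43^32 = 1 mod 128  <- first divisor giving 1
Order = 32

32


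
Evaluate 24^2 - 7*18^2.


x^2 - d*y^2
= 24^2 - 7*18^2
= 576 - 2268
= -1692

-1692


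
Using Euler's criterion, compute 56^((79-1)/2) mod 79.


p = 79 is prime and the exponent is (p-1)/2 = 39, so by Euler's criterion 56^39 = (56/79) = +1 or -1 mod 79.
Compute by square-and-multiply:
  39 = 32 + 4 + 2 + 1 (binary 100111)
  Repeated squaring mod 79: 56^1 = 56, 56^2 = 55, 56^4 = 23, 56^8 = 55, 56^16 = 23, 56^32 = 55
  56^39 = 56^32 * 56^4 * 56^2 * 56^1 = 55 * 23 * 55 * 56 mod 79
    55 * 23 = 1265 = 1 mod 79
    1 * 55 = 55 = 55 mod 79
    55 * 56 = 3080 = 78 mod 79
  56^39 = 78 mod 79
Result 78 = p - 1 = -1 mod 79: 56 is a quadratic non-residue mod 79. As a residue in [0, p-1] the value is 78.
56^39 mod 79 = 78

78


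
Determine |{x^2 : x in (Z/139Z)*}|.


For prime p, the number of non-zero quadratic residues is (p-1)/2.
= (139-1)/2
= 69

69


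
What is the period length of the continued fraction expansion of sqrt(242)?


Run the CF algorithm for sqrt(242).
a_0 = floor(sqrt(242)) = 15; set m_0=0, q_0=1.
Recurrence: m' = q*a - m,  q' = (d - m'^2)/q,  a' = floor((a_0 + m')/q').
  step 1: m=15, q=17, a=1
  step 2: m=2, q=14, a=1
  step 3: m=12, q=7, a=3
  step 4: m=9, q=23, a=1
  step 5: m=14, q=2, a=14
  step 6: m=14, q=23, a=1
  step 7: m=9, q=7, a=3
  step 8: m=12, q=14, a=1
  step 9: m=2, q=17, a=1
  step 10: m=15, q=1, a=30
a_10 = 2*a_0 = 30, so the period closes here.
sqrt(242) = [15; 1, 1, 3, 1, 14, 1, 3, 1, 1, 30]
Period length = 10

10


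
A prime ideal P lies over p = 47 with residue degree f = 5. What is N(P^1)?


N(P^a) = p^(a*f)
= 47^(1*5)
= 47^5
= 229345007

229345007


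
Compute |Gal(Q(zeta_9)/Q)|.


|Gal(Q(zeta_9)/Q)| = phi(9)
= 6

6


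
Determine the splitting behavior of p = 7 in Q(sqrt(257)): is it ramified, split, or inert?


K = Q(sqrt(257)). Since d mod 4 = 1, disc(K) = 257.
Check p | disc: 257 mod 7 = 5.
p does not divide disc. Compute Legendre symbol (d/p):
5^((7-1)/2) mod 7 = -1
(d/p) = -1, so p is inert: (p) stays prime with e=1, f=2, g=1.
Therefore p is inert.

inert


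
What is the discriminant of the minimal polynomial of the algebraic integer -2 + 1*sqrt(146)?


The element -2 + 1*sqrt(146) has minimal polynomial:
x^2 + 4*x - 142
Discriminant = (4)^2 - 4*(-142)
= 16 + 568
= 584

584


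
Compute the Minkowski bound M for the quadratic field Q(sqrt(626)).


d = 626, d mod 4 = 2, so disc(K) = 4d = 2504; |disc(K)| = 2504
Real quadratic field, so n = 2, s = r2 = 0, r1 = 2
M = (n!/n^n) * (4/pi)^s * sqrt(|disc(K)|) = (2!/2^2) * (4/pi)^0 * sqrt(2504)
= 0.5 * 1.000000 * 50.039984
= 25.0200

25.0200


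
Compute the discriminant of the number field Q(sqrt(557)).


For K = Q(sqrt(d)) with d squarefree: disc(K) = d if d = 1 mod 4, and disc(K) = 4d if d = 2 or 3 mod 4.
Here d = 557, and d mod 4 = 1.
d = 1 mod 4 (O_K = Z[(1+sqrt(d))/2]), so disc(K) = d = 557

557


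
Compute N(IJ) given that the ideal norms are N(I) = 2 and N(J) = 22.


N(IJ) = N(I) * N(J)
= 2 * 22
= 44

44


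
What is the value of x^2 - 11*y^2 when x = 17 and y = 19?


x^2 - d*y^2
= 17^2 - 11*19^2
= 289 - 3971
= -3682

-3682


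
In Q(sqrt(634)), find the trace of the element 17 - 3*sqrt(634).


Tr(a + b*sqrt(d)) = (a + b*sqrt(d)) + (a - b*sqrt(d)) = 2a
= 2 * (17)
= 34

34


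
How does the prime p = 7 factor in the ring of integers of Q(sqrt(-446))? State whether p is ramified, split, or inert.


K = Q(sqrt(-446)). Since d mod 4 = 2, disc(K) = -1784.
Check p | disc: -1784 mod 7 = 1.
p does not divide disc. Compute Legendre symbol (d/p):
2^((7-1)/2) mod 7 = 1
(d/p) = 1, so p splits: (p) = P*P' with e=1, f=1, g=2.
Therefore p is split.

split


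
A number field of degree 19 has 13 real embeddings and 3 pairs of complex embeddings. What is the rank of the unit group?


By Dirichlet's unit theorem:
rank = r1 + r2 - 1
= 13 + 3 - 1
= 15

15


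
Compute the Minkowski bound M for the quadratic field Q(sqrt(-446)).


d = -446, d mod 4 = 2, so disc(K) = 4d = -1784; |disc(K)| = 1784
Imaginary quadratic field, so n = 2, s = r2 = 1, r1 = 0
M = (n!/n^n) * (4/pi)^s * sqrt(|disc(K)|) = (2!/2^2) * (4/pi)^1 * sqrt(1784)
= 0.5 * 1.273240 * 42.237424
= 26.8892

26.8892


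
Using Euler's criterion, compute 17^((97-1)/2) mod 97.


p = 97 is prime and the exponent is (p-1)/2 = 48, so by Euler's criterion 17^48 = (17/97) = +1 or -1 mod 97.
Compute by square-and-multiply:
  48 = 32 + 16 (binary 110000)
  Repeated squaring mod 97: 17^1 = 17, 17^2 = 95, 17^4 = 4, 17^8 = 16, 17^16 = 62, 17^32 = 61
  17^48 = 17^32 * 17^16 = 61 * 62 mod 97
    61 * 62 = 3782 = 96 mod 97
  17^48 = 96 mod 97
Result 96 = p - 1 = -1 mod 97: 17 is a quadratic non-residue mod 97. As a residue in [0, p-1] the value is 96.
17^48 mod 97 = 96

96


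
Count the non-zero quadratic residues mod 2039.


For prime p, the number of non-zero quadratic residues is (p-1)/2.
= (2039-1)/2
= 1019

1019


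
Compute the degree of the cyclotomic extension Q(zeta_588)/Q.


The degree equals Euler's totient phi(588).
588 = 2^2 * 3 * 7^2
phi(588) = 168

168


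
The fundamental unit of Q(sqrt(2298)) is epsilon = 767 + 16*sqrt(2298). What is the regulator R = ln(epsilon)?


epsilon = 767 + 16*sqrt(2298)
= 1533.9993
R = ln(1533.9993)
= 7.3356

7.3356


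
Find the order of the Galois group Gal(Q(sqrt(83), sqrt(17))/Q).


The 2 square roots of distinct primes are multiplicatively independent over Q,
so [K:Q] = 2^2 and Gal(K/Q) is isomorphic to (Z/2Z)^2.
|Gal| = 2^2 = 4

4


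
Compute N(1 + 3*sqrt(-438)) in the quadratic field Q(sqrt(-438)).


N(a + b*sqrt(d)) = a^2 - d*b^2
= (1)^2 - (-438)*(3)^2
= 1 + 3942
= 3943

3943


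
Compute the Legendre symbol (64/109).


p = 109 is prime, so compute (64/109) with the reciprocity algorithm (Jacobi-symbol steps: pull out 2s via (2/n), flip via reciprocity, reduce):
  pull out 2: (2/109) = -1  (since 109 mod 8 = 5)
  pull out 2: (2/109) = -1  (since 109 mod 8 = 5)
  pull out 2: (2/109) = -1  (since 109 mod 8 = 5)
  pull out 2: (2/109) = -1  (since 109 mod 8 = 5)
  pull out 2: (2/109) = -1  (since 109 mod 8 = 5)
  pull out 2: (2/109) = -1  (since 109 mod 8 = 5)
  (1/109) = 1
Product of signs = 1
(64/109) = 1

1


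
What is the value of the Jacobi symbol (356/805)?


Compute (356/805) via quadratic reciprocity:
  pull out 2: (2/805) = -1  (since 805 mod 8 = 5)
  pull out 2: (2/805) = -1  (since 805 mod 8 = 5)
  reciprocity: (89/805) -> +(805/89)
  reduce: (4/89)
  pull out 2: (2/89) = +1  (since 89 mod 8 = 1)
  pull out 2: (2/89) = +1  (since 89 mod 8 = 1)
  (1/89) = 1
Product of signs = 1

1


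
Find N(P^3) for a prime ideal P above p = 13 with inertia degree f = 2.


N(P^a) = p^(a*f)
= 13^(3*2)
= 13^6
= 4826809

4826809


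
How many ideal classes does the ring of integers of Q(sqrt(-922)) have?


K = Q(sqrt(-922)). d mod 4 = 2, so D = disc(K) = 4d = -3688
h(K) equals the number of primitive reduced positive-definite forms (a, b, c) = a*x^2 + b*x*y + c*y^2 with b^2 - 4ac = D,
where reduced means |b| <= a <= c, with b >= 0 whenever |b| = a or a = c, and primitive means gcd(a, b, c) = 1.
Reduced forces 3a^2 <= |D| = 3688, so 1 <= a <= 35; b must have the parity of D, and c = (b^2 - D)/(4a) must be an integer >= a.
Enumerate a = 1..35, b in [-a, a]:
  a=1: (1, 0, 922)  [1]
  a=2: (2, 0, 461)  [1]
  a=3..6: none
  a=7: (7, -6, 133), (7, 6, 133)  [2]
  a=8..12: none
  a=13: (13, -2, 71), (13, 2, 71)  [2]
  a=14: (14, -8, 67), (14, 8, 67)  [2]
  a=15..16: none
  a=17: (17, -16, 58), (17, 16, 58)  [2]
  a=18: none
  a=19: (19, -6, 49), (19, 6, 49)  [2]
  a=20..25: none
  a=26: (26, -24, 41), (26, 24, 41)  [2]
  a=27..28: none
  a=29: (29, -16, 34), (29, 16, 34)  [2]
  a=30: none
  a=31: (31, -30, 37), (31, 30, 37)  [2]
  a=32..35: none
Total reduced forms: 1 + 1 + 2 + 2 + 2 + 2 + 2 + 2 + 2 + 2 = 18
h = 18

18


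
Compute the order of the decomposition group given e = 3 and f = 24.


|D_P| = e * f
= 3 * 24
= 72

72


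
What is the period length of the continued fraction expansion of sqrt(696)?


Run the CF algorithm for sqrt(696).
a_0 = floor(sqrt(696)) = 26; set m_0=0, q_0=1.
Recurrence: m' = q*a - m,  q' = (d - m'^2)/q,  a' = floor((a_0 + m')/q').
  step 1: m=26, q=20, a=2
  step 2: m=14, q=25, a=1
  step 3: m=11, q=23, a=1
  step 4: m=12, q=24, a=1
  step 5: m=12, q=23, a=1
  step 6: m=11, q=25, a=1
  step 7: m=14, q=20, a=2
  step 8: m=26, q=1, a=52
a_8 = 2*a_0 = 52, so the period closes here.
sqrt(696) = [26; 2, 1, 1, 1, 1, 1, 2, 52]
Period length = 8

8


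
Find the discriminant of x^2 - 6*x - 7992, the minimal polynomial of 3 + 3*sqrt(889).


The element 3 + 3*sqrt(889) has minimal polynomial:
x^2 - 6*x - 7992
Discriminant = (-6)^2 - 4*(-7992)
= 36 + 31968
= 32004

32004


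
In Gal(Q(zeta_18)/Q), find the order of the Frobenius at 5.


The Frobenius at p in Gal(Q(zeta_n)/Q) = (Z/nZ)* is the class of p, so its order is ord_18(5), the smallest k >= 1 with 5^k = 1 mod 18.
n = 18 = 2 * 3^2, phi(18) = 6; the order divides phi(n).
Divisors of 6: 1, 2, 3, 6
Repeated squaring mod 18: 5^1 = 5, 5^2 = 7, 5^4 = 13
Test divisors in increasing order:
  k=1: 5^1 = 5 mod 18
  k=2: 5^2 = 7 mod 18
  k=3: 5^3 = 7 * 5 = 17 mod 18
  k=6: 5^6 = 13 * 7 = 1 mod 18  <- first divisor giving 1
Order = 6

6


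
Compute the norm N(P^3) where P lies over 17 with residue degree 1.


N(P^a) = p^(a*f)
= 17^(3*1)
= 17^3
= 4913

4913


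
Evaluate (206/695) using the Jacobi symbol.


Compute (206/695) via quadratic reciprocity:
  pull out 2: (2/695) = +1  (since 695 mod 8 = 7)
  reciprocity: (103/695) -> -(695/103)
  reduce: (77/103)
  reciprocity: (77/103) -> +(103/77)
  reduce: (26/77)
  pull out 2: (2/77) = -1  (since 77 mod 8 = 5)
  reciprocity: (13/77) -> +(77/13)
  reduce: (12/13)
  pull out 2: (2/13) = -1  (since 13 mod 8 = 5)
  pull out 2: (2/13) = -1  (since 13 mod 8 = 5)
  reciprocity: (3/13) -> +(13/3)
  reduce: (1/3)
  (1/3) = 1
Product of signs = 1

1


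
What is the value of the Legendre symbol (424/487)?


p = 487 is prime, so compute (424/487) with the reciprocity algorithm (Jacobi-symbol steps: pull out 2s via (2/n), flip via reciprocity, reduce):
  pull out 2: (2/487) = +1  (since 487 mod 8 = 7)
  pull out 2: (2/487) = +1  (since 487 mod 8 = 7)
  pull out 2: (2/487) = +1  (since 487 mod 8 = 7)
  reciprocity: (53/487) -> +(487/53)
  reduce: (10/53)
  pull out 2: (2/53) = -1  (since 53 mod 8 = 5)
  reciprocity: (5/53) -> +(53/5)
  reduce: (3/5)
  reciprocity: (3/5) -> +(5/3)
  reduce: (2/3)
  pull out 2: (2/3) = -1  (since 3 mod 8 = 3)
  (1/3) = 1
Product of signs = 1
(424/487) = 1

1


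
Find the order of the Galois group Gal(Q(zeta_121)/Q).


|Gal(Q(zeta_121)/Q)| = phi(121)
= 110

110


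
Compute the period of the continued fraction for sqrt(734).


Run the CF algorithm for sqrt(734).
a_0 = floor(sqrt(734)) = 27; set m_0=0, q_0=1.
Recurrence: m' = q*a - m,  q' = (d - m'^2)/q,  a' = floor((a_0 + m')/q').
  step 1: m=27, q=5, a=10
  step 2: m=23, q=41, a=1
  step 3: m=18, q=10, a=4
  step 4: m=22, q=25, a=1
  step 5: m=3, q=29, a=1
  step 6: m=26, q=2, a=26
  step 7: m=26, q=29, a=1
  step 8: m=3, q=25, a=1
  step 9: m=22, q=10, a=4
  step 10: m=18, q=41, a=1
  step 11: m=23, q=5, a=10
  step 12: m=27, q=1, a=54
a_12 = 2*a_0 = 54, so the period closes here.
sqrt(734) = [27; 10, 1, 4, 1, 1, 26, 1, 1, 4, 1, 10, 54]
Period length = 12

12


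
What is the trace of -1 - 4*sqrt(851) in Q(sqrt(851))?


Tr(a + b*sqrt(d)) = (a + b*sqrt(d)) + (a - b*sqrt(d)) = 2a
= 2 * (-1)
= -2

-2


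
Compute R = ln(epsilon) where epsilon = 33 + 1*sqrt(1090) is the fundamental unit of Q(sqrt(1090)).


epsilon = 33 + 1*sqrt(1090)
= 66.0151
R = ln(66.0151)
= 4.1899

4.1899


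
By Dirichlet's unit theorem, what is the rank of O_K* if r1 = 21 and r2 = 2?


By Dirichlet's unit theorem:
rank = r1 + r2 - 1
= 21 + 2 - 1
= 22

22


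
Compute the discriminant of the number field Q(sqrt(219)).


For K = Q(sqrt(d)) with d squarefree: disc(K) = d if d = 1 mod 4, and disc(K) = 4d if d = 2 or 3 mod 4.
Here d = 219, and d mod 4 = 3.
d = 3 mod 4, not 1 (O_K = Z[sqrt(d)]), so disc(K) = 4d = 4 * (219) = 876

876


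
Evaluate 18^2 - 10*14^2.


x^2 - d*y^2
= 18^2 - 10*14^2
= 324 - 1960
= -1636

-1636


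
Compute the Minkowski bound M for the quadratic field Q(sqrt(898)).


d = 898, d mod 4 = 2, so disc(K) = 4d = 3592; |disc(K)| = 3592
Real quadratic field, so n = 2, s = r2 = 0, r1 = 2
M = (n!/n^n) * (4/pi)^s * sqrt(|disc(K)|) = (2!/2^2) * (4/pi)^0 * sqrt(3592)
= 0.5 * 1.000000 * 59.933296
= 29.9666

29.9666


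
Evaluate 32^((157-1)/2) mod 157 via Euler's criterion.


p = 157 is prime and the exponent is (p-1)/2 = 78, so by Euler's criterion 32^78 = (32/157) = +1 or -1 mod 157.
Compute by square-and-multiply:
  78 = 64 + 8 + 4 + 2 (binary 1001110)
  Repeated squaring mod 157: 32^1 = 32, 32^2 = 82, 32^4 = 130, 32^8 = 101, 32^16 = 153, 32^32 = 16, 32^64 = 99
  32^78 = 32^64 * 32^8 * 32^4 * 32^2 = 99 * 101 * 130 * 82 mod 157
    99 * 101 = 9999 = 108 mod 157
    108 * 130 = 14040 = 67 mod 157
    67 * 82 = 5494 = 156 mod 157
  32^78 = 156 mod 157
Result 156 = p - 1 = -1 mod 157: 32 is a quadratic non-residue mod 157. As a residue in [0, p-1] the value is 156.
32^78 mod 157 = 156

156


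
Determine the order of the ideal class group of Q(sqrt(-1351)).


K = Q(sqrt(-1351)). d mod 4 = 1, so D = disc(K) = d = -1351
h(K) equals the number of primitive reduced positive-definite forms (a, b, c) = a*x^2 + b*x*y + c*y^2 with b^2 - 4ac = D,
where reduced means |b| <= a <= c, with b >= 0 whenever |b| = a or a = c, and primitive means gcd(a, b, c) = 1.
Reduced forces 3a^2 <= |D| = 1351, so 1 <= a <= 21; b must have the parity of D, and c = (b^2 - D)/(4a) must be an integer >= a.
Enumerate a = 1..21, b in [-a, a]:
  a=1: (1, 1, 338)  [1]
  a=2: (2, -1, 169), (2, 1, 169)  [2]
  a=3: none
  a=4: (4, -3, 85), (4, 3, 85)  [2]
  a=5: (5, -3, 68), (5, 3, 68)  [2]
  a=6: none
  a=7: (7, 7, 50)  [1]
  a=8: (8, -5, 43), (8, 5, 43)  [2]
  a=9: none
  a=10: (10, -7, 35), (10, -3, 34), (10, 3, 34), (10, 7, 35)  [4]
  a=11..12: none
  a=13: (13, -1, 26), (13, 1, 26)  [2]
  a=14: (14, -7, 25), (14, 7, 25)  [2]
  a=15: none
  a=16: (16, -11, 23), (16, 11, 23)  [2]
  a=17: (17, -3, 20), (17, 3, 20)  [2]
  a=18: none
  a=19: (19, -13, 20), (19, 13, 20)  [2]
  a=20..21: none
Total reduced forms: 1 + 2 + 2 + 2 + 1 + 2 + 4 + 2 + 2 + 2 + 2 + 2 = 24
h = 24

24


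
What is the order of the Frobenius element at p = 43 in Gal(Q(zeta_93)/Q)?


The Frobenius at p in Gal(Q(zeta_n)/Q) = (Z/nZ)* is the class of p, so its order is ord_93(43), the smallest k >= 1 with 43^k = 1 mod 93.
n = 93 = 3 * 31, phi(93) = 60; the order divides phi(n).
Divisors of 60: 1, 2, 3, 4, 5, 6, 10, 12, 15, 20, 30, 60
Repeated squaring mod 93: 43^1 = 43, 43^2 = 82, 43^4 = 28, 43^8 = 40, 43^16 = 19, 43^32 = 82
Test divisors in increasing order:
  k=1: 43^1 = 43 mod 93
  k=2: 43^2 = 82 mod 93
  k=3: 43^3 = 82 * 43 = 85 mod 93
  k=4: 43^4 = 28 mod 93
  k=5: 43^5 = 28 * 43 = 88 mod 93
  k=6: 43^6 = 28 * 82 = 64 mod 93
  k=10: 43^10 = 40 * 82 = 25 mod 93
  k=12: 43^12 = 40 * 28 = 4 mod 93
  k=15: 43^15 = 40 * 28 * 82 * 43 = 61 mod 93
  k=20: 43^20 = 19 * 28 = 67 mod 93
  k=30: 43^30 = 19 * 40 * 28 * 82 = 1 mod 93  <- first divisor giving 1
Order = 30

30


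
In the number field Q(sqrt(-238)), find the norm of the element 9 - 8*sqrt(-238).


N(a + b*sqrt(d)) = a^2 - d*b^2
= (9)^2 - (-238)*(-8)^2
= 81 + 15232
= 15313

15313


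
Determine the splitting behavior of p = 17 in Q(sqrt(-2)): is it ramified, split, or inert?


K = Q(sqrt(-2)). Since d mod 4 = 2, disc(K) = -8.
Check p | disc: -8 mod 17 = 9.
p does not divide disc. Compute Legendre symbol (d/p):
15^((17-1)/2) mod 17 = 1
(d/p) = 1, so p splits: (p) = P*P' with e=1, f=1, g=2.
Therefore p is split.

split


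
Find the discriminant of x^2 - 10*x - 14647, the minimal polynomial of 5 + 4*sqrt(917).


The element 5 + 4*sqrt(917) has minimal polynomial:
x^2 - 10*x - 14647
Discriminant = (-10)^2 - 4*(-14647)
= 100 + 58588
= 58688

58688


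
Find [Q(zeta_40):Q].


The degree equals Euler's totient phi(40).
40 = 2^3 * 5
phi(40) = 16

16


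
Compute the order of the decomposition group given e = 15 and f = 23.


|D_P| = e * f
= 15 * 23
= 345

345


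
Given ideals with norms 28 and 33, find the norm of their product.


N(IJ) = N(I) * N(J)
= 28 * 33
= 924

924


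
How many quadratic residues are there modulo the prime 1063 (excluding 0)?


For prime p, the number of non-zero quadratic residues is (p-1)/2.
= (1063-1)/2
= 531

531


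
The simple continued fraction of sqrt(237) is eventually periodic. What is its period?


Run the CF algorithm for sqrt(237).
a_0 = floor(sqrt(237)) = 15; set m_0=0, q_0=1.
Recurrence: m' = q*a - m,  q' = (d - m'^2)/q,  a' = floor((a_0 + m')/q').
  step 1: m=15, q=12, a=2
  step 2: m=9, q=13, a=1
  step 3: m=4, q=17, a=1
  step 4: m=13, q=4, a=7
  step 5: m=15, q=3, a=10
  step 6: m=15, q=4, a=7
  step 7: m=13, q=17, a=1
  step 8: m=4, q=13, a=1
  step 9: m=9, q=12, a=2
  step 10: m=15, q=1, a=30
a_10 = 2*a_0 = 30, so the period closes here.
sqrt(237) = [15; 2, 1, 1, 7, 10, 7, 1, 1, 2, 30]
Period length = 10

10


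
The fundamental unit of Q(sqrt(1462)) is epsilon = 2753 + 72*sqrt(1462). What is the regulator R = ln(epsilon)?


epsilon = 2753 + 72*sqrt(1462)
= 5505.9998
R = ln(5505.9998)
= 8.6136

8.6136


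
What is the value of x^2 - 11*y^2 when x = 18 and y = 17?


x^2 - d*y^2
= 18^2 - 11*17^2
= 324 - 3179
= -2855

-2855


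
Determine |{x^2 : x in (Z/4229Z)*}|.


For prime p, the number of non-zero quadratic residues is (p-1)/2.
= (4229-1)/2
= 2114

2114


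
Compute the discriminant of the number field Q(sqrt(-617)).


For K = Q(sqrt(d)) with d squarefree: disc(K) = d if d = 1 mod 4, and disc(K) = 4d if d = 2 or 3 mod 4.
Here d = -617, and d mod 4 = 3.
d = 3 mod 4, not 1 (O_K = Z[sqrt(d)]), so disc(K) = 4d = 4 * (-617) = -2468

-2468


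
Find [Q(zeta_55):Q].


The degree equals Euler's totient phi(55).
55 = 5 * 11
phi(55) = 40

40


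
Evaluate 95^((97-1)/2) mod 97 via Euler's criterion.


p = 97 is prime and the exponent is (p-1)/2 = 48, so by Euler's criterion 95^48 = (95/97) = +1 or -1 mod 97.
Compute by square-and-multiply:
  48 = 32 + 16 (binary 110000)
  Repeated squaring mod 97: 95^1 = 95, 95^2 = 4, 95^4 = 16, 95^8 = 62, 95^16 = 61, 95^32 = 35
  95^48 = 95^32 * 95^16 = 35 * 61 mod 97
    35 * 61 = 2135 = 1 mod 97
  95^48 = 1 mod 97
Result 1: 95 is a quadratic residue mod 97.
95^48 mod 97 = 1

1


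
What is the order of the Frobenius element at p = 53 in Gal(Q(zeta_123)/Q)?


The Frobenius at p in Gal(Q(zeta_n)/Q) = (Z/nZ)* is the class of p, so its order is ord_123(53), the smallest k >= 1 with 53^k = 1 mod 123.
n = 123 = 3 * 41, phi(123) = 80; the order divides phi(n).
Divisors of 80: 1, 2, 4, 5, 8, 10, 16, 20, 40, 80
Repeated squaring mod 123: 53^1 = 53, 53^2 = 103, 53^4 = 31, 53^8 = 100, 53^16 = 37, 53^32 = 16, 53^64 = 10
Test divisors in increasing order:
  k=1: 53^1 = 53 mod 123
  k=2: 53^2 = 103 mod 123
  k=4: 53^4 = 31 mod 123
  k=5: 53^5 = 31 * 53 = 44 mod 123
  k=8: 53^8 = 100 mod 123
  k=10: 53^10 = 100 * 103 = 91 mod 123
  k=16: 53^16 = 37 mod 123
  k=20: 53^20 = 37 * 31 = 40 mod 123
  k=40: 53^40 = 16 * 100 = 1 mod 123  <- first divisor giving 1
Order = 40

40


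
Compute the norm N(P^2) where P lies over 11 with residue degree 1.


N(P^a) = p^(a*f)
= 11^(2*1)
= 11^2
= 121

121


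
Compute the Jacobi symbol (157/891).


Compute (157/891) via quadratic reciprocity:
  reciprocity: (157/891) -> +(891/157)
  reduce: (106/157)
  pull out 2: (2/157) = -1  (since 157 mod 8 = 5)
  reciprocity: (53/157) -> +(157/53)
  reduce: (51/53)
  reciprocity: (51/53) -> +(53/51)
  reduce: (2/51)
  pull out 2: (2/51) = -1  (since 51 mod 8 = 3)
  (1/51) = 1
Product of signs = 1

1


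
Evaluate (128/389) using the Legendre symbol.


p = 389 is prime, so compute (128/389) with the reciprocity algorithm (Jacobi-symbol steps: pull out 2s via (2/n), flip via reciprocity, reduce):
  pull out 2: (2/389) = -1  (since 389 mod 8 = 5)
  pull out 2: (2/389) = -1  (since 389 mod 8 = 5)
  pull out 2: (2/389) = -1  (since 389 mod 8 = 5)
  pull out 2: (2/389) = -1  (since 389 mod 8 = 5)
  pull out 2: (2/389) = -1  (since 389 mod 8 = 5)
  pull out 2: (2/389) = -1  (since 389 mod 8 = 5)
  pull out 2: (2/389) = -1  (since 389 mod 8 = 5)
  (1/389) = 1
Product of signs = -1
(128/389) = -1

-1


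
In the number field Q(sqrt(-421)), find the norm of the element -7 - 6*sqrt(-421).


N(a + b*sqrt(d)) = a^2 - d*b^2
= (-7)^2 - (-421)*(-6)^2
= 49 + 15156
= 15205

15205


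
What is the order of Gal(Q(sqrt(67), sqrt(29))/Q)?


The 2 square roots of distinct primes are multiplicatively independent over Q,
so [K:Q] = 2^2 and Gal(K/Q) is isomorphic to (Z/2Z)^2.
|Gal| = 2^2 = 4

4


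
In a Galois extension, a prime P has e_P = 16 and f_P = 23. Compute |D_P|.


|D_P| = e * f
= 16 * 23
= 368

368


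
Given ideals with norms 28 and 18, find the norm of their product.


N(IJ) = N(I) * N(J)
= 28 * 18
= 504

504


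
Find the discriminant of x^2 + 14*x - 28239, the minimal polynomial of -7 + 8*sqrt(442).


The element -7 + 8*sqrt(442) has minimal polynomial:
x^2 + 14*x - 28239
Discriminant = (14)^2 - 4*(-28239)
= 196 + 112956
= 113152

113152
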